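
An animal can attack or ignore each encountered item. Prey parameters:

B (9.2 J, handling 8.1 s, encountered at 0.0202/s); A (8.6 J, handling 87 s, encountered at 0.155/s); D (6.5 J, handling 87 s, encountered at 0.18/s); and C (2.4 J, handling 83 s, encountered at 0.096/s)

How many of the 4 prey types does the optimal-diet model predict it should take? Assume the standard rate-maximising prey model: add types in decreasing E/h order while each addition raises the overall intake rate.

1

Profitabilities (E/h, J/s): B 1.14, A 0.0989, D 0.0747, C 0.0289. Add prey in this order while the next type's profitability exceeds the intake rate on those already taken.
Rate on top 1: 0.1597. A: 0.0989 < 0.1597 → exclude; stop.
Optimal diet: B — 1 of 4 types.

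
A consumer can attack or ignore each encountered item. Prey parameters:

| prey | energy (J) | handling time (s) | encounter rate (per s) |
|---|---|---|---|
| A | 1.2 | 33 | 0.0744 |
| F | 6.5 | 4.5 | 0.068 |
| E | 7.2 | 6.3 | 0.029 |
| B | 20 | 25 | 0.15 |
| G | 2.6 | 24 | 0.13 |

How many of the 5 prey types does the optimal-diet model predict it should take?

3

Profitabilities (E/h, J/s): F 1.44, E 1.14, B 0.8, G 0.108, A 0.0364. Add prey in this order while the next type's profitability exceeds the intake rate on those already taken.
Rate on top 1: 0.3384. E: 1.14 > 0.3384 → include.
Rate on top 2: 0.4372. B: 0.8 > 0.4372 → include.
Rate on top 3: 0.6969. G: 0.108 < 0.6969 → exclude; stop.
Optimal diet: F, E, B — 3 of 5 types.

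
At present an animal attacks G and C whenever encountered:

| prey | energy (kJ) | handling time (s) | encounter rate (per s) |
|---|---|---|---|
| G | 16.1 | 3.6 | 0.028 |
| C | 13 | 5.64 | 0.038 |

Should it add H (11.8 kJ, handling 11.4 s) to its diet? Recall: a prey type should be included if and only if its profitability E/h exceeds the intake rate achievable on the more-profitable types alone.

Yes

Current rate: (0.028×16.1 + 0.038×13)/(1 + 0.028×3.6 + 0.038×5.64) = 0.7184 kJ/s.
Profitability of H: 11.8/11.4 = 1.035 kJ/s.
Since 1.035 > R, including H increases the long-run rate.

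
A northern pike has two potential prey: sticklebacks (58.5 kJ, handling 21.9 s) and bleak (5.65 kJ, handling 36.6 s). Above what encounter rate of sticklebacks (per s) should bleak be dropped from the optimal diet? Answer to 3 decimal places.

0.003 per s

Drop bleak once their profitability E₂/h₂ falls below the rate achievable on sticklebacks alone: E₂/h₂ = λE₁/(1 + λh₁).
Solve for λ: λE₁h₂ = E₂(1 + λh₁) → λ(E₁h₂ − E₂h₁) = E₂ → λ = E₂/(E₁h₂ − E₂h₁).
λ = 5.65/(58.5×36.6 − 5.65×21.9) = 5.65/2017 = 0.002801 per s.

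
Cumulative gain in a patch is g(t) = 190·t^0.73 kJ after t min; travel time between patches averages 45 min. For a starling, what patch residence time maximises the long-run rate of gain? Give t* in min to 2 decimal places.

121.67 min

Maximise g(t)/(T+t): set derivative to zero → g'(t)(T+t) = g(t).
g'(t) = 0.73·190·t^-0.27. Setting 0.73·190·t^-0.27 = 190·t^0.73/(45+t) gives 0.73(45+t) = t, so 0.27·t = 0.73×45.
t* = 0.73×45/0.27 = 121.7 min.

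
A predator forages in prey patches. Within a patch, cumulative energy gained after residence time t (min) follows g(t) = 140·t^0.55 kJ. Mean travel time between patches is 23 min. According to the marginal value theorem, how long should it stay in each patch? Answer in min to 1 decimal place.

28.1 min

Optimal t* satisfies g'(t*) = g(t*)/(T + t*).
g'(t) = 0.55·140·t^-0.45. Setting 0.55·140·t^-0.45 = 140·t^0.55/(23+t) gives 0.55(23+t) = t, so 0.45·t = 0.55×23.
t* = 0.55×23/0.45 = 28.11 min.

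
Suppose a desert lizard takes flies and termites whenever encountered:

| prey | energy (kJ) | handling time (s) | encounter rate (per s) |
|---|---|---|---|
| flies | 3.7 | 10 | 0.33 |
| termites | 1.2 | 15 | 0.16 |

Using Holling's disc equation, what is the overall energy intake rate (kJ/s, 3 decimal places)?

0.211 kJ/s

Energy encountered per unit search time: 0.33×3.7 + 0.16×1.2 = 1.413 kJ/s.
Handling time per unit search time: 0.33×10 + 0.16×15 = 5.7.
Rate = 1.413/(1 + 5.7) = 0.2109 kJ/s.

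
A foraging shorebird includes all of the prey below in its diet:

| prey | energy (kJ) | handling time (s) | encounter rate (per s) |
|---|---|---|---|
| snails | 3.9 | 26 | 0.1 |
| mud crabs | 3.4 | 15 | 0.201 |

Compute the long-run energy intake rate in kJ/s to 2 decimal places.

0.16 kJ/s

R = Σλ_iE_i / (1 + Σλ_ih_i)
Numerator: 0.1×3.9 + 0.201×3.4 = 1.073
Denominator: 1 + 0.1×26 + 0.201×15 = 6.615
R = 1.073/6.615 = 0.1623 kJ/s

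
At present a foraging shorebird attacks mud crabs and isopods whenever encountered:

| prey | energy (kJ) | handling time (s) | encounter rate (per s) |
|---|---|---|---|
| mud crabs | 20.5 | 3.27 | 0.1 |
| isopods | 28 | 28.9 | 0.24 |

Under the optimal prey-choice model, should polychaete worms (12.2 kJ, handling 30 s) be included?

No

Current rate: (0.1×20.5 + 0.24×28)/(1 + 0.1×3.27 + 0.24×28.9) = 1.061 kJ/s.
Profitability of polychaete worms: 12.2/30 = 0.4067 kJ/s.
0.4067 < 1.061, so adding polychaete worms would lower the average — exclude it.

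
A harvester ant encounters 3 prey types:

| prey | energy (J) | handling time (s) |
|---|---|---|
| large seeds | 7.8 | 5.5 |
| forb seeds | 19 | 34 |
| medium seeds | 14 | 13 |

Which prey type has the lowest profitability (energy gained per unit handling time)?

In descending order of E/h:
large seeds: 7.8/5.5 = 1.42 J/s
medium seeds: 14/13 = 1.08 J/s
forb seeds: 19/34 = 0.559 J/s

forb seeds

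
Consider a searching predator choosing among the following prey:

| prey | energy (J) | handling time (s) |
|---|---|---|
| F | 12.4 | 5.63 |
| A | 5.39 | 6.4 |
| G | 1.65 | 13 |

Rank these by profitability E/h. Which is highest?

F

Profitability E/h (J/s): F = 12.4/5.63 = 2.2, A = 5.39/6.4 = 0.842, G = 1.65/13 = 0.127.
Ranked: F > A > G.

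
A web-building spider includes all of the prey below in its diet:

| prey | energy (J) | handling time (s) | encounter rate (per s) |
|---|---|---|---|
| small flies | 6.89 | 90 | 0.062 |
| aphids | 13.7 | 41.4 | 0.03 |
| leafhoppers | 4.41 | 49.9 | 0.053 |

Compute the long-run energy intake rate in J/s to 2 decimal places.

0.10 J/s

Energy encountered per unit search time: 0.062×6.89 + 0.03×13.7 + 0.053×4.41 = 1.072 J/s.
Handling time per unit search time: 0.062×90 + 0.03×41.4 + 0.053×49.9 = 9.467.
Rate = 1.072/(1 + 9.467) = 0.1024 J/s.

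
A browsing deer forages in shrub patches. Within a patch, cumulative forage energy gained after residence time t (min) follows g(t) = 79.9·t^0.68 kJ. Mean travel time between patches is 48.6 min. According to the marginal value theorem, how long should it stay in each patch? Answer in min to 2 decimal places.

Optimal t* satisfies g'(t*) = g(t*)/(T + t*).
g'(t) = 0.68·79.9·t^-0.32. Setting 0.68·79.9·t^-0.32 = 79.9·t^0.68/(48.6+t) gives 0.68(48.6+t) = t, so 0.32·t = 0.68×48.6.
t* = 0.68×48.6/0.32 = 103.3 min.

103.28 min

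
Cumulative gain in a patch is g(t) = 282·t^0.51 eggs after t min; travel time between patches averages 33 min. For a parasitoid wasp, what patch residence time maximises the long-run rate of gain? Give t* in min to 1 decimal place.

34.3 min

Maximise g(t)/(T+t): set derivative to zero → g'(t)(T+t) = g(t).
g'(t) = 0.51·282·t^-0.49. Setting 0.51·282·t^-0.49 = 282·t^0.51/(33+t) gives 0.51(33+t) = t, so 0.49·t = 0.51×33.
t* = 0.51×33/0.49 = 34.35 min.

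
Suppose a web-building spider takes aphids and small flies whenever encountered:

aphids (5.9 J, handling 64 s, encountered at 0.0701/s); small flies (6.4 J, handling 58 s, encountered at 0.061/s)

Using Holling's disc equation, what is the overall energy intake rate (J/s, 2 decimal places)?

0.09 J/s

R = (0.0701×5.9 + 0.061×6.4) / (1 + 0.0701×64 + 0.061×58) = 0.804/9.024 = 0.08909 J/s.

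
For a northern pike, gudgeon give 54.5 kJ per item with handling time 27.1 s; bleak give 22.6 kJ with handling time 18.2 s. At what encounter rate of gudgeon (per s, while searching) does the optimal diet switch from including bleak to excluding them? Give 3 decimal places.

The zero-one rule: include bleak iff E₂/h₂ > λE₁/(1+λh₁). Equality gives the switch point.
λE₁h₂ = E₂ + λE₂h₁ ⇒ λ = E₂/(E₁h₂ − E₂h₁) = 22.6/(991.9 − 612.5) = 0.05956 per s.

0.060 per s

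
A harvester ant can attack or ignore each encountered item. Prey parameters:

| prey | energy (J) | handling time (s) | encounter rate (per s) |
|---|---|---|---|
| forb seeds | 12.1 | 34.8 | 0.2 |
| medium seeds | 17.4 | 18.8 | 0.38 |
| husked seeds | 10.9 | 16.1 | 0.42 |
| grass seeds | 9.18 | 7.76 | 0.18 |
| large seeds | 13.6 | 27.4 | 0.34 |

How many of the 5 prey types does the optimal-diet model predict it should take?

E/h in descending order: grass seeds 1.18, medium seeds 0.926, husked seeds 0.677, large seeds 0.496, forb seeds 0.348 J/s. The optimal diet is the largest prefix of this list for which every included type satisfies E_i/h_i > R on the types above it.
Rate on top 1: 0.6894. medium seeds: 0.926 > 0.6894 → include.
Rate on top 2: 0.8662. husked seeds: 0.677 < 0.8662 → exclude; stop.
Optimal diet: grass seeds, medium seeds — 2 of 5 types.

2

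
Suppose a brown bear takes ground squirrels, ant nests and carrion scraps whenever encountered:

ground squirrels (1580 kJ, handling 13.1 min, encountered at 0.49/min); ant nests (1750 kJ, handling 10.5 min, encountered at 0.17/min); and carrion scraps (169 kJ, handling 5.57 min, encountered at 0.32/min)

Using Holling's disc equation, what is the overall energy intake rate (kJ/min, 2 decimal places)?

R = Σλ_iE_i / (1 + Σλ_ih_i)
Numerator: 0.49×1580 + 0.17×1750 + 0.32×169 = 1126
Denominator: 1 + 0.49×13.1 + 0.17×10.5 + 0.32×5.57 = 10.99
R = 1126/10.99 = 102.5 kJ/min

102.47 kJ/min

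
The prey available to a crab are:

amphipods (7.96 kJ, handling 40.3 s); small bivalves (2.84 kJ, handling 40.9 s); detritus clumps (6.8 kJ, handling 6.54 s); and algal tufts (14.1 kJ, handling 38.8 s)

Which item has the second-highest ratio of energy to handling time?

Profitability E/h (kJ/s): amphipods = 7.96/40.3 = 0.198, small bivalves = 2.84/40.9 = 0.0694, detritus clumps = 6.8/6.54 = 1.04, algal tufts = 14.1/38.8 = 0.363.
Ranked: detritus clumps > algal tufts > amphipods > small bivalves.

algal tufts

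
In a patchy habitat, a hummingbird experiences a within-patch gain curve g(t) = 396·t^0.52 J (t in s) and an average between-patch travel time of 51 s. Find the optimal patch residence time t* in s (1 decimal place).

Maximise g(t)/(T+t): set derivative to zero → g'(t)(T+t) = g(t).
g'(t) = 0.52·396·t^-0.48. Setting 0.52·396·t^-0.48 = 396·t^0.52/(51+t) gives 0.52(51+t) = t, so 0.48·t = 0.52×51.
t* = 0.52×51/0.48 = 55.25 s.

55.2 s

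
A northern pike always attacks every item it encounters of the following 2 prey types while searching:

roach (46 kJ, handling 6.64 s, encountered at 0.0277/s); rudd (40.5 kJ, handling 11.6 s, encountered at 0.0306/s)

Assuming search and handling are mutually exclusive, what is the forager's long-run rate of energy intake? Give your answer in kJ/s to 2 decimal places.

R = Σλ_iE_i / (1 + Σλ_ih_i)
Numerator: 0.0277×46 + 0.0306×40.5 = 2.513
Denominator: 1 + 0.0277×6.64 + 0.0306×11.6 = 1.539
R = 2.513/1.539 = 1.633 kJ/s

1.63 kJ/s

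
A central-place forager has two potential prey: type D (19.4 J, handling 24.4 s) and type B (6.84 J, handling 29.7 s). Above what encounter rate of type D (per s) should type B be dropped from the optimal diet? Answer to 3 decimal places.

0.017 per s

At the threshold, the rate on type D alone equals the profitability of type B: λ·19.4/(1 + λ·24.4) = 6.84/29.7 = 0.2303.
Rearranging, λ(19.4 − 0.2303×24.4) = 0.2303, so λ = 0.2303/13.78 = 0.01671 per s.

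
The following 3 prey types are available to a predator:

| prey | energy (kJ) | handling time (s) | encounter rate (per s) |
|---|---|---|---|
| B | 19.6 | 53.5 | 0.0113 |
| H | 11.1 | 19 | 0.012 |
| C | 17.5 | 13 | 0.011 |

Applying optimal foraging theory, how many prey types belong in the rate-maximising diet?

3

Rank by E/h (kJ/s): C 1.35, H 0.584, B 0.366. Include each in turn until the next type's E/h falls below the running intake rate.
Rate on top 1: 0.1684. H: 0.584 > 0.1684 → include.
Rate on top 2: 0.2376. B: 0.366 > 0.2376 → include.
Optimal diet: C, H, B — 3 of 3 types.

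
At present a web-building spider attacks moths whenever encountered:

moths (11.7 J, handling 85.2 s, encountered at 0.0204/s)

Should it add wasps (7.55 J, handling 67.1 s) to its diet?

Yes

Current rate: (0.0204×11.7)/(1 + 0.0204×85.2) = 0.08717 J/s.
Profitability of wasps: 7.55/67.1 = 0.1125 J/s.
0.1125 > 0.08717, so adding wasps raises the average — include it.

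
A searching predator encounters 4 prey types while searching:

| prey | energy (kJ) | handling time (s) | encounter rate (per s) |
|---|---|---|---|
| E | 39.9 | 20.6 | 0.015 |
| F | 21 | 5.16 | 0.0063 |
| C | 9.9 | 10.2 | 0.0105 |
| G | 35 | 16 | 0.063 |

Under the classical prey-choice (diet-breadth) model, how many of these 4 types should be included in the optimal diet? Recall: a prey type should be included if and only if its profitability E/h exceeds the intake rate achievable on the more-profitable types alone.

Profitabilities (E/h, kJ/s): F 4.07, G 2.19, E 1.94, C 0.971. Add prey in this order while the next type's profitability exceeds the intake rate on those already taken.
Rate on top 1: 0.1281. G: 2.19 > 0.1281 → include.
Rate on top 2: 1.145. E: 1.94 > 1.145 → include.
Rate on top 3: 1.25. C: 0.971 < 1.25 → exclude; stop.
Optimal diet: F, G, E — 3 of 4 types.

3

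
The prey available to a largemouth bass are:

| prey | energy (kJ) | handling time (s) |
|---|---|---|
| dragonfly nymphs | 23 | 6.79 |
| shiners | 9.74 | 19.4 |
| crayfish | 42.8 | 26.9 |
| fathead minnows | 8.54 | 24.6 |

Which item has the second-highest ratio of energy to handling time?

crayfish

Profitability E/h (kJ/s): dragonfly nymphs = 23/6.79 = 3.39, shiners = 9.74/19.4 = 0.502, crayfish = 42.8/26.9 = 1.59, fathead minnows = 8.54/24.6 = 0.347.
Ranked: dragonfly nymphs > crayfish > shiners > fathead minnows.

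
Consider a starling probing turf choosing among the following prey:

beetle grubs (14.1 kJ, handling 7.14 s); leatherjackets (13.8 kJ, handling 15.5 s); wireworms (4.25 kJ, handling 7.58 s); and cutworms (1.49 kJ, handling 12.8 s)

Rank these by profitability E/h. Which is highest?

Profitability E/h (kJ/s): beetle grubs = 14.1/7.14 = 1.97, leatherjackets = 13.8/15.5 = 0.89, wireworms = 4.25/7.58 = 0.561, cutworms = 1.49/12.8 = 0.116.
Ranked: beetle grubs > leatherjackets > wireworms > cutworms.

beetle grubs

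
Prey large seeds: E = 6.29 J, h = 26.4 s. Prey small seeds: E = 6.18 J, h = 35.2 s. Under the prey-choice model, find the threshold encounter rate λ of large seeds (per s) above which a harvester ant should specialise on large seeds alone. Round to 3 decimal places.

0.106 per s

The zero-one rule: include small seeds iff E₂/h₂ > λE₁/(1+λh₁). Equality gives the switch point.
λE₁h₂ = E₂ + λE₂h₁ ⇒ λ = E₂/(E₁h₂ − E₂h₁) = 6.18/(221.4 − 163.2) = 0.1061 per s.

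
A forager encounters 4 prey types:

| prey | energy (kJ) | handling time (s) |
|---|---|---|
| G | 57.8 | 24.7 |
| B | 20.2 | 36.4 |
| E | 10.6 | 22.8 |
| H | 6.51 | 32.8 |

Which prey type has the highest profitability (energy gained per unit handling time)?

Profitability E/h (kJ/s): G = 57.8/24.7 = 2.34, B = 20.2/36.4 = 0.555, E = 10.6/22.8 = 0.465, H = 6.51/32.8 = 0.198.
Ranked: G > B > E > H.

G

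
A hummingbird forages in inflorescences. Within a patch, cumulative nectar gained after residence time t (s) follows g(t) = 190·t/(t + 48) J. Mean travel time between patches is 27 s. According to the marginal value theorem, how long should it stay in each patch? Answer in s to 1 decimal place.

Optimal t* satisfies g'(t*) = g(t*)/(T + t*).
g'(t) = 190·48/(t + 48)². Setting 190·48/(t+48)² = 190t/[(t+48)(27+t)] gives 48(27+t) = t(t+48), so t² = 48×27 = 1296.
t* = √1296 = 36 s.

36.0 s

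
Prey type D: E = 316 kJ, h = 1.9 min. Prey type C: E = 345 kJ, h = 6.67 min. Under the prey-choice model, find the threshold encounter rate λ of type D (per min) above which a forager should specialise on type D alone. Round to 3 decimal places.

0.238 per min

At the threshold, the rate on type D alone equals the profitability of type C: λ·316/(1 + λ·1.9) = 345/6.67 = 51.72.
Rearranging, λ(316 − 51.72×1.9) = 51.72, so λ = 51.72/217.7 = 0.2376 per min.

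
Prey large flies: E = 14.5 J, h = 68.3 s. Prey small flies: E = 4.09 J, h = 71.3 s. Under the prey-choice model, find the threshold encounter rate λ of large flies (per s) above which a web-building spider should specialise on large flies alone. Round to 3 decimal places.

0.005 per s

The zero-one rule: include small flies iff E₂/h₂ > λE₁/(1+λh₁). Equality gives the switch point.
λE₁h₂ = E₂ + λE₂h₁ ⇒ λ = E₂/(E₁h₂ − E₂h₁) = 4.09/(1034 − 279.3) = 0.005421 per s.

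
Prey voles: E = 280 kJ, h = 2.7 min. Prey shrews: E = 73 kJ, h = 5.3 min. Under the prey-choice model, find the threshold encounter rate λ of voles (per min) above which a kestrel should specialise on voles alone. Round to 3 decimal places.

0.057 per min

Drop shrews once their profitability E₂/h₂ falls below the rate achievable on voles alone: E₂/h₂ = λE₁/(1 + λh₁).
Solve for λ: λE₁h₂ = E₂(1 + λh₁) → λ(E₁h₂ − E₂h₁) = E₂ → λ = E₂/(E₁h₂ − E₂h₁).
λ = 73/(280×5.3 − 73×2.7) = 73/1287 = 0.05673 per min.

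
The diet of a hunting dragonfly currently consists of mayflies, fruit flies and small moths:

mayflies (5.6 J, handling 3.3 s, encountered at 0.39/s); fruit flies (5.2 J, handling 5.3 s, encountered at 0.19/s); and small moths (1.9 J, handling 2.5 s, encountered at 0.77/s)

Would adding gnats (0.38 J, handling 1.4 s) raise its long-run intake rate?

No

On mayflies, fruit flies and small moths alone, R = ΣλE/(1+Σλh) = 4.635/5.219 = 0.8881 J/s.
Profitability of gnats: 0.38/1.4 = 0.2714 J/s.
0.2714 < 0.8881, so adding gnats would lower the average — exclude it.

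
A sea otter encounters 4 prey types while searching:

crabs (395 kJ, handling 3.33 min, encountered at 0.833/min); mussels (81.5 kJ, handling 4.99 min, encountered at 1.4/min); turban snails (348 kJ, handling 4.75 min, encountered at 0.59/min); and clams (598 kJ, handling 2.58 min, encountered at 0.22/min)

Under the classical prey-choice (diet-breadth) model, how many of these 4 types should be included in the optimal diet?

2

Rank by E/h (kJ/min): clams 232, crabs 119, turban snails 73.3, mussels 16.3. Include each in turn until the next type's E/h falls below the running intake rate.
Rate on top 1: 83.92. crabs: 119 > 83.92 → include.
Rate on top 2: 106.1. turban snails: 73.3 < 106.1 → exclude; stop.
Optimal diet: clams, crabs — 2 of 4 types.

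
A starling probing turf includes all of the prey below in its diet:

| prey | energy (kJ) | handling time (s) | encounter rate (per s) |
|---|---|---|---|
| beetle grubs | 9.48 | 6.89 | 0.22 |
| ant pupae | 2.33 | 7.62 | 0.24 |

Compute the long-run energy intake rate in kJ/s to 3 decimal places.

Energy encountered per unit search time: 0.22×9.48 + 0.24×2.33 = 2.645 kJ/s.
Handling time per unit search time: 0.22×6.89 + 0.24×7.62 = 3.345.
Rate = 2.645/(1 + 3.345) = 0.6088 kJ/s.

0.609 kJ/s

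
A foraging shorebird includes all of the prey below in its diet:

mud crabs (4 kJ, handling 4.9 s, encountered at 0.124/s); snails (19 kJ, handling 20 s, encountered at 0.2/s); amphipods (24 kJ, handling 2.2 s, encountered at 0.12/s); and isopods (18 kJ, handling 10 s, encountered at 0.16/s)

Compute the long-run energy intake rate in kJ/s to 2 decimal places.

R = (0.124×4 + 0.2×19 + 0.12×24 + 0.16×18) / (1 + 0.124×4.9 + 0.2×20 + 0.12×2.2 + 0.16×10) = 10.06/7.472 = 1.346 kJ/s.

1.35 kJ/s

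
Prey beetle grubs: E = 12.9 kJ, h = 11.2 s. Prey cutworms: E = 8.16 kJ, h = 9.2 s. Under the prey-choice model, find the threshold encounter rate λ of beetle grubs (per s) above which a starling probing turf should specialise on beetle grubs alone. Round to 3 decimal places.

Drop cutworms once their profitability E₂/h₂ falls below the rate achievable on beetle grubs alone: E₂/h₂ = λE₁/(1 + λh₁).
Solve for λ: λE₁h₂ = E₂(1 + λh₁) → λ(E₁h₂ − E₂h₁) = E₂ → λ = E₂/(E₁h₂ − E₂h₁).
λ = 8.16/(12.9×9.2 − 8.16×11.2) = 8.16/27.29 = 0.299 per s.

0.299 per s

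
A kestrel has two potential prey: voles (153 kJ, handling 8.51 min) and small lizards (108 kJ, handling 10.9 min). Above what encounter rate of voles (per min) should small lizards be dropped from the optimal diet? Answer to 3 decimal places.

Drop small lizards once their profitability E₂/h₂ falls below the rate achievable on voles alone: E₂/h₂ = λE₁/(1 + λh₁).
Solve for λ: λE₁h₂ = E₂(1 + λh₁) → λ(E₁h₂ − E₂h₁) = E₂ → λ = E₂/(E₁h₂ − E₂h₁).
λ = 108/(153×10.9 − 108×8.51) = 108/748.6 = 0.1443 per min.

0.144 per min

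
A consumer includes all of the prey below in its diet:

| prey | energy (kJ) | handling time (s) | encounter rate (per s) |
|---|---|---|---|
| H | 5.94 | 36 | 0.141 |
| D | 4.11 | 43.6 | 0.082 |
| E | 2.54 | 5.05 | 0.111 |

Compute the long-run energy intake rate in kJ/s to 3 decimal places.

0.143 kJ/s

Energy encountered per unit search time: 0.141×5.94 + 0.082×4.11 + 0.111×2.54 = 1.457 kJ/s.
Handling time per unit search time: 0.141×36 + 0.082×43.6 + 0.111×5.05 = 9.212.
Rate = 1.457/(1 + 9.212) = 0.1426 kJ/s.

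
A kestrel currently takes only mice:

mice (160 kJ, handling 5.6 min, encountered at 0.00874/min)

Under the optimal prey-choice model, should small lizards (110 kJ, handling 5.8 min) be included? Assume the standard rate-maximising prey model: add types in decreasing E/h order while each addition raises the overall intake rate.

Yes

On mice alone, R = ΣλE/(1+Σλh) = 1.398/1.049 = 1.333 kJ/min.
Profitability of small lizards: 110/5.8 = 18.97 kJ/min.
18.97 > 1.333, so adding small lizards raises the average — include it.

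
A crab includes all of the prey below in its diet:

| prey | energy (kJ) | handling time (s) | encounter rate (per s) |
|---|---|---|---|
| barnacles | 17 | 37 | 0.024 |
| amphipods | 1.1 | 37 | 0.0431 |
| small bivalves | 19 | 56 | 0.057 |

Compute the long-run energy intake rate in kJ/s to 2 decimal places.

0.23 kJ/s

R = Σλ_iE_i / (1 + Σλ_ih_i)
Numerator: 0.024×17 + 0.0431×1.1 + 0.057×19 = 1.538
Denominator: 1 + 0.024×37 + 0.0431×37 + 0.057×56 = 6.675
R = 1.538/6.675 = 0.2305 kJ/s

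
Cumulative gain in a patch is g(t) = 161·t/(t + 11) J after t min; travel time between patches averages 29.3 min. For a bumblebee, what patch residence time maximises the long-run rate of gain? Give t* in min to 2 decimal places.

17.95 min

By the marginal value theorem, leave when the instantaneous gain rate g'(t) equals the habitat-wide average g(t)/(T + t).
g'(t) = 161·11/(t + 11)². Setting 161·11/(t+11)² = 161t/[(t+11)(29.3+t)] gives 11(29.3+t) = t(t+11), so t² = 11×29.3 = 322.3.
t* = √322.3 = 17.95 min.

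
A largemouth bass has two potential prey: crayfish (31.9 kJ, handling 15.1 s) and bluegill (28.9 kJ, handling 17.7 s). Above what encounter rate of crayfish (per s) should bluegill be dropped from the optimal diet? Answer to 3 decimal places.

Drop bluegill once their profitability E₂/h₂ falls below the rate achievable on crayfish alone: E₂/h₂ = λE₁/(1 + λh₁).
Solve for λ: λE₁h₂ = E₂(1 + λh₁) → λ(E₁h₂ − E₂h₁) = E₂ → λ = E₂/(E₁h₂ − E₂h₁).
λ = 28.9/(31.9×17.7 − 28.9×15.1) = 28.9/128.2 = 0.2254 per s.

0.225 per s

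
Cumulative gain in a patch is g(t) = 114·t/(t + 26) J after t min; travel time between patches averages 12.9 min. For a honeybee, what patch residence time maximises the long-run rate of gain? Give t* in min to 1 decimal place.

Optimal t* satisfies g'(t*) = g(t*)/(T + t*).
g'(t) = 114·26/(t + 26)². Setting 114·26/(t+26)² = 114t/[(t+26)(12.9+t)] gives 26(12.9+t) = t(t+26), so t² = 26×12.9 = 335.4.
t* = √335.4 = 18.31 min.

18.3 min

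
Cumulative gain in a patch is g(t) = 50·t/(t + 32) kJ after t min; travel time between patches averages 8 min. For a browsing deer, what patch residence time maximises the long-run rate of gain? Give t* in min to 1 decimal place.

Maximise g(t)/(T+t): set derivative to zero → g'(t)(T+t) = g(t).
g'(t) = 50·32/(t + 32)². Setting 50·32/(t+32)² = 50t/[(t+32)(8+t)] gives 32(8+t) = t(t+32), so t² = 32×8 = 256.
t* = √256 = 16 min.

16.0 min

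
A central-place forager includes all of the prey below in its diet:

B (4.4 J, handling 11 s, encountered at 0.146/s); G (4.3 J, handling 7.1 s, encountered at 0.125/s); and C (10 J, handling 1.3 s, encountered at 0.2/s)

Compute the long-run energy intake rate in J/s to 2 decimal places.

R = (0.146×4.4 + 0.125×4.3 + 0.2×10) / (1 + 0.146×11 + 0.125×7.1 + 0.2×1.3) = 3.18/3.753 = 0.8472 J/s.

0.85 J/s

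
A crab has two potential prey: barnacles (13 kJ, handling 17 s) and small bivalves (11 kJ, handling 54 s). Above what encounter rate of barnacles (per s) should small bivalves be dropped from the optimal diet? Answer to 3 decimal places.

0.021 per s

The zero-one rule: include small bivalves iff E₂/h₂ > λE₁/(1+λh₁). Equality gives the switch point.
λE₁h₂ = E₂ + λE₂h₁ ⇒ λ = E₂/(E₁h₂ − E₂h₁) = 11/(702 − 187) = 0.02136 per s.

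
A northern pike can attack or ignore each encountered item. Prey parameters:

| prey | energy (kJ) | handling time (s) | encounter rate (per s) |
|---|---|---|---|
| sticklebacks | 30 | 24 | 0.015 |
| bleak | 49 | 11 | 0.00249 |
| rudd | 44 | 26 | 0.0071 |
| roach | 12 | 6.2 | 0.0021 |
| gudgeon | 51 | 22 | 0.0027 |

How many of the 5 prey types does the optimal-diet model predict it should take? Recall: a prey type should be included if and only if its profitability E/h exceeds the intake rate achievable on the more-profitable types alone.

Rank by E/h (kJ/s): bleak 4.45, gudgeon 2.32, roach 1.94, rudd 1.69, sticklebacks 1.25. Include each in turn until the next type's E/h falls below the running intake rate.
Rate on top 1: 0.1188. gudgeon: 2.32 > 0.1188 → include.
Rate on top 2: 0.239. roach: 1.94 > 0.239 → include.
Rate on top 3: 0.2591. rudd: 1.69 > 0.2591 → include.
Rate on top 4: 0.465. sticklebacks: 1.25 > 0.465 → include.
Optimal diet: bleak, gudgeon, roach, rudd, sticklebacks — 5 of 5 types.

5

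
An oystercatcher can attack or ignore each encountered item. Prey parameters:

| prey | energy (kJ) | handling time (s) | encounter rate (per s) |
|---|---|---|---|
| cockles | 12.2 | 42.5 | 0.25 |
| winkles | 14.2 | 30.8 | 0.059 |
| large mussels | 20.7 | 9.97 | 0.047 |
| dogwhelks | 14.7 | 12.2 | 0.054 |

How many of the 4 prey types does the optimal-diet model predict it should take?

2

Rank by E/h (kJ/s): large mussels 2.08, dogwhelks 1.2, winkles 0.461, cockles 0.287. Include each in turn until the next type's E/h falls below the running intake rate.
Rate on top 1: 0.6625. dogwhelks: 1.2 > 0.6625 → include.
Rate on top 2: 0.8305. winkles: 0.461 < 0.8305 → exclude; stop.
Optimal diet: large mussels, dogwhelks — 2 of 4 types.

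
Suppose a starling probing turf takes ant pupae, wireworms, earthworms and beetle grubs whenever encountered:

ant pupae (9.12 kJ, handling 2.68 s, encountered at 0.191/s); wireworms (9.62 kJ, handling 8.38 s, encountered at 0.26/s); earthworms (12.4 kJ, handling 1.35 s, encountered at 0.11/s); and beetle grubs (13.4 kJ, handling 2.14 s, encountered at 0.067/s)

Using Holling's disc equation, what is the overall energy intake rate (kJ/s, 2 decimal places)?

1.63 kJ/s

R = Σλ_iE_i / (1 + Σλ_ih_i)
Numerator: 0.191×9.12 + 0.26×9.62 + 0.11×12.4 + 0.067×13.4 = 6.505
Denominator: 1 + 0.191×2.68 + 0.26×8.38 + 0.11×1.35 + 0.067×2.14 = 3.983
R = 6.505/3.983 = 1.633 kJ/s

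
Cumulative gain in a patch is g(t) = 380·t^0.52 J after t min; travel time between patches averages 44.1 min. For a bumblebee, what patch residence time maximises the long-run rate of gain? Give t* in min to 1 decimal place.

47.8 min

Maximise g(t)/(T+t): set derivative to zero → g'(t)(T+t) = g(t).
g'(t) = 0.52·380·t^-0.48. Setting 0.52·380·t^-0.48 = 380·t^0.52/(44.1+t) gives 0.52(44.1+t) = t, so 0.48·t = 0.52×44.1.
t* = 0.52×44.1/0.48 = 47.78 min.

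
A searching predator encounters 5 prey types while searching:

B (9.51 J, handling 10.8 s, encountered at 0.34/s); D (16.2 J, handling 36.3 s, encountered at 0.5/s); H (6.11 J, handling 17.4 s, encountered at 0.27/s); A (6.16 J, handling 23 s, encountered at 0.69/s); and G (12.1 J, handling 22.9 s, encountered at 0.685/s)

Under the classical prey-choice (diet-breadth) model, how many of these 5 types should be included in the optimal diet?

1

Rank by E/h (J/s): B 0.881, G 0.528, D 0.446, H 0.351, A 0.268. Include each in turn until the next type's E/h falls below the running intake rate.
Rate on top 1: 0.6921. G: 0.528 < 0.6921 → exclude; stop.
Optimal diet: B — 1 of 5 types.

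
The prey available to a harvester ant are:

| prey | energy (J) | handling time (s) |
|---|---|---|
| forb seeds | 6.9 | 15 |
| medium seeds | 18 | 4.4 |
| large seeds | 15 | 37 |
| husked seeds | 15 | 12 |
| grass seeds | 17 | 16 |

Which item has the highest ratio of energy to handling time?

In descending order of E/h:
medium seeds: 18/4.4 = 4.09 J/s
husked seeds: 15/12 = 1.25 J/s
grass seeds: 17/16 = 1.06 J/s
forb seeds: 6.9/15 = 0.46 J/s
large seeds: 15/37 = 0.405 J/s

medium seeds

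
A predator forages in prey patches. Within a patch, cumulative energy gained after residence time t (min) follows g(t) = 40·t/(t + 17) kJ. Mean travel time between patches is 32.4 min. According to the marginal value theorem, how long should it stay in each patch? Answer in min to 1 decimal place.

23.5 min

Optimal t* satisfies g'(t*) = g(t*)/(T + t*).
g'(t) = 40·17/(t + 17)². Setting 40·17/(t+17)² = 40t/[(t+17)(32.4+t)] gives 17(32.4+t) = t(t+17), so t² = 17×32.4 = 550.8.
t* = √550.8 = 23.47 min.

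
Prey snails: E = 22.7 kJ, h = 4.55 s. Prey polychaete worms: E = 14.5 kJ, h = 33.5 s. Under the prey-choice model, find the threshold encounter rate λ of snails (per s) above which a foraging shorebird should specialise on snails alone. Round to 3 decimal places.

0.021 per s

At the threshold, the rate on snails alone equals the profitability of polychaete worms: λ·22.7/(1 + λ·4.55) = 14.5/33.5 = 0.4328.
Rearranging, λ(22.7 − 0.4328×4.55) = 0.4328, so λ = 0.4328/20.73 = 0.02088 per s.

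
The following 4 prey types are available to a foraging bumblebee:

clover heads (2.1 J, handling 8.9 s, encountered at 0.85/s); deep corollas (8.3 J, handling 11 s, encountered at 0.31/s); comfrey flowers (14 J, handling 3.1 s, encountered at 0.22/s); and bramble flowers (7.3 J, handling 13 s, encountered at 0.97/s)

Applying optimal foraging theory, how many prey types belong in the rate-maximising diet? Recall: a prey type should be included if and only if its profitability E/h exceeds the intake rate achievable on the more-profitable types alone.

1

E/h in descending order: comfrey flowers 4.52, deep corollas 0.755, bramble flowers 0.562, clover heads 0.236 J/s. The optimal diet is the largest prefix of this list for which every included type satisfies E_i/h_i > R on the types above it.
Rate on top 1: 1.831. deep corollas: 0.755 < 1.831 → exclude; stop.
Optimal diet: comfrey flowers — 1 of 4 types.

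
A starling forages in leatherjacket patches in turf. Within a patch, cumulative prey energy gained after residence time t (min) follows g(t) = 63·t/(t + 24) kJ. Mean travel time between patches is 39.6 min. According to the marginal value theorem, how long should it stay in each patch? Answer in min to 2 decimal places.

30.83 min

By the marginal value theorem, leave when the instantaneous gain rate g'(t) equals the habitat-wide average g(t)/(T + t).
g'(t) = 63·24/(t + 24)². Setting 63·24/(t+24)² = 63t/[(t+24)(39.6+t)] gives 24(39.6+t) = t(t+24), so t² = 24×39.6 = 950.4.
t* = √950.4 = 30.83 min.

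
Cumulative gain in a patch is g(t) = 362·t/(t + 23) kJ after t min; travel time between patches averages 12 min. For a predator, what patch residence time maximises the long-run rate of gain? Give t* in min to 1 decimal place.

Maximise g(t)/(T+t): set derivative to zero → g'(t)(T+t) = g(t).
g'(t) = 362·23/(t + 23)². Setting 362·23/(t+23)² = 362t/[(t+23)(12+t)] gives 23(12+t) = t(t+23), so t² = 23×12 = 276.
t* = √276 = 16.61 min.

16.6 min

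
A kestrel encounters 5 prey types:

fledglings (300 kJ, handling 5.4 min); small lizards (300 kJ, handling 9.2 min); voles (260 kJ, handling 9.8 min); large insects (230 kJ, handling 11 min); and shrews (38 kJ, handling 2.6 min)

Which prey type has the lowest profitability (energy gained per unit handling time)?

In descending order of E/h:
fledglings: 300/5.4 = 55.6 kJ/min
small lizards: 300/9.2 = 32.6 kJ/min
voles: 260/9.8 = 26.5 kJ/min
large insects: 230/11 = 20.9 kJ/min
shrews: 38/2.6 = 14.6 kJ/min

shrews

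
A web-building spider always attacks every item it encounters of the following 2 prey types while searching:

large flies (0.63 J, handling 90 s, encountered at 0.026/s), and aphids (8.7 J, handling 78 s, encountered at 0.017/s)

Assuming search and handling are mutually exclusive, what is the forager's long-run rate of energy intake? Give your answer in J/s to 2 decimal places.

R = (0.026×0.63 + 0.017×8.7) / (1 + 0.026×90 + 0.017×78) = 0.1643/4.666 = 0.03521 J/s.

0.04 J/s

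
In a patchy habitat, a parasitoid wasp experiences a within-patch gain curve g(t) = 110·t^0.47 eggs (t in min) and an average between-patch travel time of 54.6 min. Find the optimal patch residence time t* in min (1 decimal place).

48.4 min

Maximise g(t)/(T+t): set derivative to zero → g'(t)(T+t) = g(t).
g'(t) = 0.47·110·t^-0.53. Setting 0.47·110·t^-0.53 = 110·t^0.47/(54.6+t) gives 0.47(54.6+t) = t, so 0.53·t = 0.47×54.6.
t* = 0.47×54.6/0.53 = 48.42 min.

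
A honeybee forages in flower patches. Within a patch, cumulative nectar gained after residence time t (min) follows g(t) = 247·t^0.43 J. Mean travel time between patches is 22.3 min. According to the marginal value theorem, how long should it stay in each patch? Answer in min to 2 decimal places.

16.82 min

By the marginal value theorem, leave when the instantaneous gain rate g'(t) equals the habitat-wide average g(t)/(T + t).
g'(t) = 0.43·247·t^-0.57. Setting 0.43·247·t^-0.57 = 247·t^0.43/(22.3+t) gives 0.43(22.3+t) = t, so 0.57·t = 0.43×22.3.
t* = 0.43×22.3/0.57 = 16.82 min.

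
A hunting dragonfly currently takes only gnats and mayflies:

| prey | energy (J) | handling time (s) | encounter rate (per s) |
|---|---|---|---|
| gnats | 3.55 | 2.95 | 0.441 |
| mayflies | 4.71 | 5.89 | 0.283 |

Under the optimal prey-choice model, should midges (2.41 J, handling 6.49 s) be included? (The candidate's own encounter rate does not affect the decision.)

No

Current rate: (0.441×3.55 + 0.283×4.71)/(1 + 0.441×2.95 + 0.283×5.89) = 0.7305 J/s.
Profitability of midges: 2.41/6.49 = 0.3713 J/s.
Since 0.3713 < R, time spent handling midges is better spent searching.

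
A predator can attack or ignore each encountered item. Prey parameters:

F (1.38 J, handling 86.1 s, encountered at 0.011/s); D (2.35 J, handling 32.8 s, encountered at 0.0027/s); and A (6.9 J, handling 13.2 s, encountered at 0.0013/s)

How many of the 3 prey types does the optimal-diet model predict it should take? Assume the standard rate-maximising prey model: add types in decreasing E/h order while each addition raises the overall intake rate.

3

E/h in descending order: A 0.523, D 0.0716, F 0.016 J/s. The optimal diet is the largest prefix of this list for which every included type satisfies E_i/h_i > R on the types above it.
Rate on top 1: 0.008819. D: 0.0716 > 0.008819 → include.
Rate on top 2: 0.01385. F: 0.016 > 0.01385 → include.
Optimal diet: A, D, F — 3 of 3 types.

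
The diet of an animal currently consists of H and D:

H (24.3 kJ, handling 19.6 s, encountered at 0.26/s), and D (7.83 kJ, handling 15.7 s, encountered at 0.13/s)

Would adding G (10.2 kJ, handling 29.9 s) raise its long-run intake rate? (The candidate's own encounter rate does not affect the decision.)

On H and D alone, R = ΣλE/(1+Σλh) = 7.336/8.137 = 0.9015 kJ/s.
G: E/h = 10.2/29.9 = 0.3411 kJ/s.
Since 0.3411 < R, time spent handling G is better spent searching.

No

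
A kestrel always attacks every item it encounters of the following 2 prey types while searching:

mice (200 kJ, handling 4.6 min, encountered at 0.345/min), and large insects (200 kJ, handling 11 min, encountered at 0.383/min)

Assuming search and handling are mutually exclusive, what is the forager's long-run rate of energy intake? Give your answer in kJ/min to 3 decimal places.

R = (0.345×200 + 0.383×200) / (1 + 0.345×4.6 + 0.383×11) = 145.6/6.8 = 21.41 kJ/min.

21.412 kJ/min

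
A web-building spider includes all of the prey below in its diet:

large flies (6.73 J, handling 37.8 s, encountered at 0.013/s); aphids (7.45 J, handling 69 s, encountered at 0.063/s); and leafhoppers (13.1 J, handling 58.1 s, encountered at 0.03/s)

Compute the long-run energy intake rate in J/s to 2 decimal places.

0.13 J/s

Energy encountered per unit search time: 0.013×6.73 + 0.063×7.45 + 0.03×13.1 = 0.9498 J/s.
Handling time per unit search time: 0.013×37.8 + 0.063×69 + 0.03×58.1 = 6.581.
Rate = 0.9498/(1 + 6.581) = 0.1253 J/s.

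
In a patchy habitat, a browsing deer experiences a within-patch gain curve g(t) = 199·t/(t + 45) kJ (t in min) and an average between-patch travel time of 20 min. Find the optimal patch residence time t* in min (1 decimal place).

Optimal t* satisfies g'(t*) = g(t*)/(T + t*).
g'(t) = 199·45/(t + 45)². Setting 199·45/(t+45)² = 199t/[(t+45)(20+t)] gives 45(20+t) = t(t+45), so t² = 45×20 = 900.
t* = √900 = 30 min.

30.0 min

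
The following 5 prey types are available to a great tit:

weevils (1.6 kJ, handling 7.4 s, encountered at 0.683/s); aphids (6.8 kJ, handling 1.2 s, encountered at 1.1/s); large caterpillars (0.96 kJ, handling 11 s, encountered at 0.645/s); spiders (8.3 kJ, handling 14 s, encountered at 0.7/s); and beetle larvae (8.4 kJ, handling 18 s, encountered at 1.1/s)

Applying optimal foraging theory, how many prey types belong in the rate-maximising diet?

1

Profitabilities (E/h, kJ/s): aphids 5.67, spiders 0.593, beetle larvae 0.467, weevils 0.216, large caterpillars 0.0873. Add prey in this order while the next type's profitability exceeds the intake rate on those already taken.
Rate on top 1: 3.224. spiders: 0.593 < 3.224 → exclude; stop.
Optimal diet: aphids — 1 of 5 types.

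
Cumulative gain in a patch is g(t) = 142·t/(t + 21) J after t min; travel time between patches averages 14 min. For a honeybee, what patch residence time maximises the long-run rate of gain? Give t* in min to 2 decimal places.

17.15 min

Maximise g(t)/(T+t): set derivative to zero → g'(t)(T+t) = g(t).
g'(t) = 142·21/(t + 21)². Setting 142·21/(t+21)² = 142t/[(t+21)(14+t)] gives 21(14+t) = t(t+21), so t² = 21×14 = 294.
t* = √294 = 17.15 min.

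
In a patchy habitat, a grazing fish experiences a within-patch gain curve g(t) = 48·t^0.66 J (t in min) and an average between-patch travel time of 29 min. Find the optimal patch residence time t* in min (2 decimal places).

56.29 min

Optimal t* satisfies g'(t*) = g(t*)/(T + t*).
g'(t) = 0.66·48·t^-0.34. Setting 0.66·48·t^-0.34 = 48·t^0.66/(29+t) gives 0.66(29+t) = t, so 0.34·t = 0.66×29.
t* = 0.66×29/0.34 = 56.29 min.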